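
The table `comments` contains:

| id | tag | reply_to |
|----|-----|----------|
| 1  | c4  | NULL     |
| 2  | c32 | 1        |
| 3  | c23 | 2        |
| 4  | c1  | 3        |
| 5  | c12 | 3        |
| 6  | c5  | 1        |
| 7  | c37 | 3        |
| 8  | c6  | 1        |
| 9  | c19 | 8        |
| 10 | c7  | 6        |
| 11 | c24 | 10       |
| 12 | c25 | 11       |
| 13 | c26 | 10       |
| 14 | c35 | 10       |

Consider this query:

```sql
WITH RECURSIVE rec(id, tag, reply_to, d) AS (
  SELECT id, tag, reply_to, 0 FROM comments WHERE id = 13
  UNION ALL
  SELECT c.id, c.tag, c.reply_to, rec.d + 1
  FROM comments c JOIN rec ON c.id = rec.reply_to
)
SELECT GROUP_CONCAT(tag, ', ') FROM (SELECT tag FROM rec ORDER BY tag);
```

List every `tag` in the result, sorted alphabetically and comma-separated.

Base: id=13 (c26), reply_to=10, d 0.
Iteration 1: join on id=10 -> c7 (id 10, reply_to=6, d 1).
Iteration 2: join on id=6 -> c5 (id 6, reply_to=1, d 2).
Iteration 3: join on id=1 -> c4 (id 1, reply_to=NULL, d 3).
Iteration 4: reply_to is NULL; no match; recursion stops.

c26, c4, c5, c7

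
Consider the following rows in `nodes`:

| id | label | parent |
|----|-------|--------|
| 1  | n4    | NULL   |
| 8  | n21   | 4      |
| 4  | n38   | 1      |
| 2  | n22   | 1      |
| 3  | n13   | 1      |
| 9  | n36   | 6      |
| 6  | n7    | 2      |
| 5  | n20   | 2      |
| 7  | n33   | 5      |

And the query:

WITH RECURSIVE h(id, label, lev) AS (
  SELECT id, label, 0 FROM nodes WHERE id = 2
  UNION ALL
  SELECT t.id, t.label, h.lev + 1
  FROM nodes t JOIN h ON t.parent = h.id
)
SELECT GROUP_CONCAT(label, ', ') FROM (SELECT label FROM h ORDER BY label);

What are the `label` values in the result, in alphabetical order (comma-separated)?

Base: id=2 (n22) at lev 0.
Iteration 1: rows with parent in {2} -> n20 (id 5, lev 1), n7 (id 6, lev 1).
Iteration 2: rows with parent in {5,6} -> n33 (id 7, lev 2), n36 (id 9, lev 2).
Iteration 3: no rows with parent in {7,9}; recursion stops.

n20, n22, n33, n36, n7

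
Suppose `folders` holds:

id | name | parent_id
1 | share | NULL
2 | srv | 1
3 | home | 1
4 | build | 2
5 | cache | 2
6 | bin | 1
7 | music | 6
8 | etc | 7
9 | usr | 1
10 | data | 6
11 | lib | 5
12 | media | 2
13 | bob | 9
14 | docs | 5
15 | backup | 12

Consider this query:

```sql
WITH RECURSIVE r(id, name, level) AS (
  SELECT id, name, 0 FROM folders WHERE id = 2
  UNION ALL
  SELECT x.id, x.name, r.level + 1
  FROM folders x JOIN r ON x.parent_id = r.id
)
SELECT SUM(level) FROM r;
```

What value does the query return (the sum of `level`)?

Base: id=2 (srv) at level 0.
Iteration 1: rows with parent_id in {2} -> build (id 4, level 1), cache (id 5, level 1), media (id 12, level 1).
Iteration 2: rows with parent_id in {4,5,12} -> lib (id 11, level 2), docs (id 14, level 2), backup (id 15, level 2).
Iteration 3: no rows with parent_id in {11,14,15}; recursion stops.
SUM(level) = 0 + 1 + 1 + 1 + 2 + 2 + 2 = 9.

9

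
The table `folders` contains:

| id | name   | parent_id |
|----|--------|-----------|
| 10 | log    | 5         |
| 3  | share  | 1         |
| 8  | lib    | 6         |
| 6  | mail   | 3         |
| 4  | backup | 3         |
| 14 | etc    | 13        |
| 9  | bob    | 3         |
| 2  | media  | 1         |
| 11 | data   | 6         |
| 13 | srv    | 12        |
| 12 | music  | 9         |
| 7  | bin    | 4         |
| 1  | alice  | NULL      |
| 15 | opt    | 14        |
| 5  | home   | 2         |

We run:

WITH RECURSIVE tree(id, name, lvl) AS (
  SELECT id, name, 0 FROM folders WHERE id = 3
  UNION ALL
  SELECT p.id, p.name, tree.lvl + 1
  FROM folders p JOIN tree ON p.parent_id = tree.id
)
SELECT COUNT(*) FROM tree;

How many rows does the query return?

11

Base: id=3 (share) at lvl 0.
Iteration 1: rows with parent_id in {3} -> backup (id 4, lvl 1), mail (id 6, lvl 1), bob (id 9, lvl 1).
Iteration 2: rows with parent_id in {4,6,9} -> bin (id 7, lvl 2), lib (id 8, lvl 2), data (id 11, lvl 2), music (id 12, lvl 2).
Iteration 3: rows with parent_id in {7,8,11,12} -> srv (id 13, lvl 3).
Iteration 4: rows with parent_id in {13} -> etc (id 14, lvl 4).
Iteration 5: rows with parent_id in {14} -> opt (id 15, lvl 5).
Iteration 6: no rows with parent_id in {15}; recursion stops.
Total rows emitted: 11.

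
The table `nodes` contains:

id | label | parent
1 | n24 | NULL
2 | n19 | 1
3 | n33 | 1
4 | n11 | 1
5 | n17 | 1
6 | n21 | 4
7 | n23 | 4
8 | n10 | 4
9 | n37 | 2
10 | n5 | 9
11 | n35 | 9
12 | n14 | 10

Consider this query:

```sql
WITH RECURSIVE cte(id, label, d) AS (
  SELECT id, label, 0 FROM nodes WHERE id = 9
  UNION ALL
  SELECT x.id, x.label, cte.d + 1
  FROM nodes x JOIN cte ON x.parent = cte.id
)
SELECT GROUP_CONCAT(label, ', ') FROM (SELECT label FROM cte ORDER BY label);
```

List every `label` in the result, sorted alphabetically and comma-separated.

Base: id=9 (n37) at d 0.
Iteration 1: rows with parent in {9} -> n5 (id 10, d 1), n35 (id 11, d 1).
Iteration 2: rows with parent in {10,11} -> n14 (id 12, d 2).
Iteration 3: no rows with parent in {12}; recursion stops.

n14, n35, n37, n5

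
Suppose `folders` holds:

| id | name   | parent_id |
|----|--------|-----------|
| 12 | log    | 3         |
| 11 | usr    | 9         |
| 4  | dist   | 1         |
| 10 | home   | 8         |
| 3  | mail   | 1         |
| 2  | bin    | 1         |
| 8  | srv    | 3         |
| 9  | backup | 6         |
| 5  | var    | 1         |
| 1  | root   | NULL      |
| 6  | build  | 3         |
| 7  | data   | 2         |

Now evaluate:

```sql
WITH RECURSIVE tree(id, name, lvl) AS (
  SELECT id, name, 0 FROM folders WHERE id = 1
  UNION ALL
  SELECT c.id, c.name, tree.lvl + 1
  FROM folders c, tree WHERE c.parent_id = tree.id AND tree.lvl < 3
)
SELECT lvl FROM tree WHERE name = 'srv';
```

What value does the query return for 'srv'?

2

Base: id=1 (root) at lvl 0.
Iteration 1: rows with parent_id in {1} -> bin (id 2, lvl 1), mail (id 3, lvl 1), dist (id 4, lvl 1), var (id 5, lvl 1).
Iteration 2: rows with parent_id in {2,3,4,5} -> build (id 6, lvl 2), data (id 7, lvl 2), srv (id 8, lvl 2), log (id 12, lvl 2).
Iteration 3: rows with parent_id in {6,7,8,12} -> backup (id 9, lvl 3), home (id 10, lvl 3).
Iteration 4: lvl < 3 fails for all current rows; recursion stops.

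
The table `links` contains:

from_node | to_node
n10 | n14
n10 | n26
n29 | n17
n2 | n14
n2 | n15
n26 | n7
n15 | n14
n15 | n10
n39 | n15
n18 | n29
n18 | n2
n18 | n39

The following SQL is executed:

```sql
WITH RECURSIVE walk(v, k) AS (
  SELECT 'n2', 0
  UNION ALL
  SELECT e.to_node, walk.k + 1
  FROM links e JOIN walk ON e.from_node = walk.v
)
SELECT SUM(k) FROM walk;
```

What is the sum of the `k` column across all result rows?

Base: (n2, k=0).
Iteration 1: edges from {n2} -> (n14, k=1), (n15, k=1).
Iteration 2: edges from {n14,n15} -> (n10, k=2), (n14, k=2).
Iteration 3: edges from {n10,n14} -> (n14, k=3), (n26, k=3).
Iteration 4: edges from {n14,n26} -> (n7, k=4).
Iteration 5: no outgoing edges from {n7}; recursion stops.
SUM(k) = 0 + 1 + 1 + 2 + 2 + 3 + 3 + 4 = 16.

16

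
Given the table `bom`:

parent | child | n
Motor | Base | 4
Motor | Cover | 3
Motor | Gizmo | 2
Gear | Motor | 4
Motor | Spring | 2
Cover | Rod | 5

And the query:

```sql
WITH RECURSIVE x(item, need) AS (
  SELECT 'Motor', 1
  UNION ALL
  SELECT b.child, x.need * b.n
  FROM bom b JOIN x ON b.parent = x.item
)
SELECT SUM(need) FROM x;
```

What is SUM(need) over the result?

Base: (Motor, need=1).
Iteration 1: components of {Motor} -> Base = 1*4 = 4, Cover = 1*3 = 3, Gizmo = 1*2 = 2, Spring = 1*2 = 2.
Iteration 2: components of {Base,Cover,Gizmo,Spring} -> Rod = 3*5 = 15.
Iteration 3: no further components; recursion stops.
SUM(need) = 1 + 2 + 4 + 3 + 2 + 15 = 27.

27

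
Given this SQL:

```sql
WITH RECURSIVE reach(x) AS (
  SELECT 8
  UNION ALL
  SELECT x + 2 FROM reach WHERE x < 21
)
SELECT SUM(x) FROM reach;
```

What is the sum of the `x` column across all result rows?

120

Base: x=8.
Iteration 1: 8 < 21 holds -> x = 8 + 2 = 10.
Iteration 2: 10 < 21 holds -> x = 10 + 2 = 12.
Iteration 3: 12 < 21 holds -> x = 12 + 2 = 14.
Iteration 4: 14 < 21 holds -> x = 14 + 2 = 16.
Iteration 5: 16 < 21 holds -> x = 16 + 2 = 18.
Iteration 6: 18 < 21 holds -> x = 18 + 2 = 20.
Iteration 7: 20 < 21 holds -> x = 20 + 2 = 22.
Iteration 8: 22 < 21 fails; recursion stops.
SUM(x) = 8 + 10 + 12 + 14 + 16 + 18 + 20 + 22 = 120.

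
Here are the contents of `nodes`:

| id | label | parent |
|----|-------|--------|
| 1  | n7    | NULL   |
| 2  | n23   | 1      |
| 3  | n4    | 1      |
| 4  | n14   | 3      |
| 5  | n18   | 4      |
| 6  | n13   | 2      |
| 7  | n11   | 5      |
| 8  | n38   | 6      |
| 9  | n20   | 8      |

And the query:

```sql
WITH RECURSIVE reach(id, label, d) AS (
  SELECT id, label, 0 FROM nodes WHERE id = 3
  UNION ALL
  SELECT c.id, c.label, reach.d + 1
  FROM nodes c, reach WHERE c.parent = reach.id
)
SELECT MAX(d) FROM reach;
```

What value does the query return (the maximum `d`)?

3

Base: id=3 (n4) at d 0.
Iteration 1: rows with parent in {3} -> n14 (id 4, d 1).
Iteration 2: rows with parent in {4} -> n18 (id 5, d 2).
Iteration 3: rows with parent in {5} -> n11 (id 7, d 3).
Iteration 4: no rows with parent in {7}; recursion stops.
d values: 0, 1, 2, 3; the maximum is 3.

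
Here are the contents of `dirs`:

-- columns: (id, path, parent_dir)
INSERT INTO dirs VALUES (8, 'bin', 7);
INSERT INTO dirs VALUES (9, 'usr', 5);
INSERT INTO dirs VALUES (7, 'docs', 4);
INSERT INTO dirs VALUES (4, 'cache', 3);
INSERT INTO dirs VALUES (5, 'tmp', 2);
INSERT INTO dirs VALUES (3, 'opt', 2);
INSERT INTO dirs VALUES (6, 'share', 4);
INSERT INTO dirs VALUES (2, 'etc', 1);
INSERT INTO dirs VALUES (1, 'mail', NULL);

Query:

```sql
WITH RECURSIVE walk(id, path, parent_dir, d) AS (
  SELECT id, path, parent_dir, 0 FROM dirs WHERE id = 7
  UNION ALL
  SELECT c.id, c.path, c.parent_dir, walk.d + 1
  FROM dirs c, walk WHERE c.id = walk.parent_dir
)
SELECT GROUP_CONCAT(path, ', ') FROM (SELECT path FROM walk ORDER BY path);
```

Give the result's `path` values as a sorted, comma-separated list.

Base: id=7 (docs), parent_dir=4, d 0.
Iteration 1: join on id=4 -> cache (id 4, parent_dir=3, d 1).
Iteration 2: join on id=3 -> opt (id 3, parent_dir=2, d 2).
Iteration 3: join on id=2 -> etc (id 2, parent_dir=1, d 3).
Iteration 4: join on id=1 -> mail (id 1, parent_dir=NULL, d 4).
Iteration 5: parent_dir is NULL; no match; recursion stops.

cache, docs, etc, mail, opt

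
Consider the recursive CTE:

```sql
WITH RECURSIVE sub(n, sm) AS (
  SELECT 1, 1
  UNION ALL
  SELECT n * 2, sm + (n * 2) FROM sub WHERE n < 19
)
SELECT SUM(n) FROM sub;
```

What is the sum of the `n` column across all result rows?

Base: n=1, sm=1.
Iteration 1: 1 < 19 holds -> n = 1 * 2 = 2, sm = 1 + 2 = 3.
Iteration 2: 2 < 19 holds -> n = 2 * 2 = 4, sm = 3 + 4 = 7.
Iteration 3: 4 < 19 holds -> n = 4 * 2 = 8, sm = 7 + 8 = 15.
Iteration 4: 8 < 19 holds -> n = 8 * 2 = 16, sm = 15 + 16 = 31.
Iteration 5: 16 < 19 holds -> n = 16 * 2 = 32, sm = 31 + 32 = 63.
Iteration 6: 32 < 19 fails; recursion stops.
SUM(n) = 1 + 2 + 4 + 8 + 16 + 32 = 63.

63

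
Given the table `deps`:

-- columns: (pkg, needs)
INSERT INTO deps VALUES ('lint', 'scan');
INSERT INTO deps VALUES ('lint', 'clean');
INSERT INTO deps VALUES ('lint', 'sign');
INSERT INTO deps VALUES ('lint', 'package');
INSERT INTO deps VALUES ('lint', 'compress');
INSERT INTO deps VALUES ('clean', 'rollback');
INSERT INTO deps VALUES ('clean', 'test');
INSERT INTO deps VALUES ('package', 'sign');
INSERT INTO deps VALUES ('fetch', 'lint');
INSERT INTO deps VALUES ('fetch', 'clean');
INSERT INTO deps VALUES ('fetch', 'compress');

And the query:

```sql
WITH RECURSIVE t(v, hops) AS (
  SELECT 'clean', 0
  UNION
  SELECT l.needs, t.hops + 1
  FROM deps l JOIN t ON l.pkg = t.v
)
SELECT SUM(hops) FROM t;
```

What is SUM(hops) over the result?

2

Base: (clean, hops=0).
Iteration 1: edges from {clean} -> (rollback, hops=1), (test, hops=1).
Iteration 2: no outgoing edges from {rollback,test}; recursion stops.
SUM(hops) = 0 + 1 + 1 = 2.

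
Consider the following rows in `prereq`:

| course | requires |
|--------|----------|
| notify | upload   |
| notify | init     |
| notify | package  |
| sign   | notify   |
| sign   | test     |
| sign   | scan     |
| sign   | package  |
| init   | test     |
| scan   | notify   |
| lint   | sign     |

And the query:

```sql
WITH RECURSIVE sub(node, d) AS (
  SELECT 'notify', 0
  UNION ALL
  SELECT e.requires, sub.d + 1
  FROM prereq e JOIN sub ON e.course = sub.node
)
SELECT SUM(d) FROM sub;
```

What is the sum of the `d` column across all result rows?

5

Base: (notify, d=0).
Iteration 1: edges from {notify} -> (init, d=1), (package, d=1), (upload, d=1).
Iteration 2: edges from {init,package,upload} -> (test, d=2).
Iteration 3: no outgoing edges from {test}; recursion stops.
SUM(d) = 0 + 1 + 1 + 1 + 2 = 5.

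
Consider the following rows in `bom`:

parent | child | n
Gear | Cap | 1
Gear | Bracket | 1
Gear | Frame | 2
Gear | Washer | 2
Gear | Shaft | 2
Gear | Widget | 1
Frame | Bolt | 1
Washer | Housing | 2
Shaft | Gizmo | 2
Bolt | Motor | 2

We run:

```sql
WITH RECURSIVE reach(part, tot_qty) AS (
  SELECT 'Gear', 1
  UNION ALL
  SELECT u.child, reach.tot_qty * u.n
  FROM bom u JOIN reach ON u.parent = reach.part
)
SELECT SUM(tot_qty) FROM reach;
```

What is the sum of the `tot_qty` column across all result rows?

Base: (Gear, tot_qty=1).
Iteration 1: components of {Gear} -> Bracket = 1*1 = 1, Cap = 1*1 = 1, Frame = 1*2 = 2, Shaft = 1*2 = 2, Washer = 1*2 = 2, Widget = 1*1 = 1.
Iteration 2: components of {Bracket,Cap,Frame,Shaft,Washer,Widget} -> Bolt = 2*1 = 2, Gizmo = 2*2 = 4, Housing = 2*2 = 4.
Iteration 3: components of {Bolt,Gizmo,Housing} -> Motor = 2*2 = 4.
Iteration 4: no further components; recursion stops.
SUM(tot_qty) = 1 + 1 + 1 + 2 + 2 + 2 + 1 + 2 + 4 + 4 + 4 = 24.

24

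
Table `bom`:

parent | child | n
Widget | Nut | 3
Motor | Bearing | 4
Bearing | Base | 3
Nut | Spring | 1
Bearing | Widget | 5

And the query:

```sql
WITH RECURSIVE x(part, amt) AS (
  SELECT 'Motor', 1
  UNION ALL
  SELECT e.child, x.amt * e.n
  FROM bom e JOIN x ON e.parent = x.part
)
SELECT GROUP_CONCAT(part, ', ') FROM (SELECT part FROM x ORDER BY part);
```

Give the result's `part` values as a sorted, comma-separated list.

Base: (Motor, amt=1).
Iteration 1: components of {Motor} -> Bearing = 1*4 = 4.
Iteration 2: components of {Bearing} -> Base = 4*3 = 12, Widget = 4*5 = 20.
Iteration 3: components of {Base,Widget} -> Nut = 20*3 = 60.
Iteration 4: components of {Nut} -> Spring = 60*1 = 60.
Iteration 5: no further components; recursion stops.

Base, Bearing, Motor, Nut, Spring, Widget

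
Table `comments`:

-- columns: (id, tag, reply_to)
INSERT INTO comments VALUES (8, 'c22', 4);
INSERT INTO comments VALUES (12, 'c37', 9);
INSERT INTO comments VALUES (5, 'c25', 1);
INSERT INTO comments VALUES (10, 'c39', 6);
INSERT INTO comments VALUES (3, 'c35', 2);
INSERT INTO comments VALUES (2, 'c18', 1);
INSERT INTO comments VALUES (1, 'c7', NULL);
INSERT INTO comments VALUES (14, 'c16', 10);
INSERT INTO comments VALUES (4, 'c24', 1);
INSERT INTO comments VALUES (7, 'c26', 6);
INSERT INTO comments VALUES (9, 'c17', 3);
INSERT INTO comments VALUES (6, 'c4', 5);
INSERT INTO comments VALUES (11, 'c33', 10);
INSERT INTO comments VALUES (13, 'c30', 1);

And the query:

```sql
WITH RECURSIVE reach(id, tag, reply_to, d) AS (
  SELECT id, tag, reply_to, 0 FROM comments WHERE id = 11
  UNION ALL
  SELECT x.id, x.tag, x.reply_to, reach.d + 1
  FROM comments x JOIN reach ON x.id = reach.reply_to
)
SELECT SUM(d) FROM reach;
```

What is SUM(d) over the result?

10

Base: id=11 (c33), reply_to=10, d 0.
Iteration 1: join on id=10 -> c39 (id 10, reply_to=6, d 1).
Iteration 2: join on id=6 -> c4 (id 6, reply_to=5, d 2).
Iteration 3: join on id=5 -> c25 (id 5, reply_to=1, d 3).
Iteration 4: join on id=1 -> c7 (id 1, reply_to=NULL, d 4).
Iteration 5: reply_to is NULL; no match; recursion stops.
SUM(d) = 0 + 1 + 2 + 3 + 4 = 10.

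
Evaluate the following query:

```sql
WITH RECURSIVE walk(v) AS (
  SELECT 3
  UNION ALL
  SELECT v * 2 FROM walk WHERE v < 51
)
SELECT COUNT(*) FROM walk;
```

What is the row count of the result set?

Base: v=3.
Iteration 1: 3 < 51 holds -> v = 3 * 2 = 6.
Iteration 2: 6 < 51 holds -> v = 6 * 2 = 12.
Iteration 3: 12 < 51 holds -> v = 12 * 2 = 24.
Iteration 4: 24 < 51 holds -> v = 24 * 2 = 48.
Iteration 5: 48 < 51 holds -> v = 48 * 2 = 96.
Iteration 6: 96 < 51 fails; recursion stops.
Total rows emitted: 6.

6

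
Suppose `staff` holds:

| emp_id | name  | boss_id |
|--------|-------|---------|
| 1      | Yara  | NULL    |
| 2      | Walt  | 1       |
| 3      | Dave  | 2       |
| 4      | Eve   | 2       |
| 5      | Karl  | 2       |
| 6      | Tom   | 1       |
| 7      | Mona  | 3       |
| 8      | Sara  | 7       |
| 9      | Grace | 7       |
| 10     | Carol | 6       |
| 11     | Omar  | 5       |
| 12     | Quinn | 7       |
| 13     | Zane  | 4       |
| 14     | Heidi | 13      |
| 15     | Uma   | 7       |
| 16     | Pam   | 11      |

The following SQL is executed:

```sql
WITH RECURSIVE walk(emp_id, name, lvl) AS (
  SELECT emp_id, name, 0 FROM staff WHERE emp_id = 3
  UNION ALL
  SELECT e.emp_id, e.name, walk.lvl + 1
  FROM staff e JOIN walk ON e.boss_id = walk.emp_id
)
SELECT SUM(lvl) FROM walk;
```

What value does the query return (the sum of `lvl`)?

9

Base: emp_id=3 (Dave) at lvl 0.
Iteration 1: rows with boss_id in {3} -> Mona (id 7, lvl 1).
Iteration 2: rows with boss_id in {7} -> Sara (id 8, lvl 2), Grace (id 9, lvl 2), Quinn (id 12, lvl 2), Uma (id 15, lvl 2).
Iteration 3: no rows with boss_id in {8,9,12,15}; recursion stops.
SUM(lvl) = 0 + 1 + 2 + 2 + 2 + 2 = 9.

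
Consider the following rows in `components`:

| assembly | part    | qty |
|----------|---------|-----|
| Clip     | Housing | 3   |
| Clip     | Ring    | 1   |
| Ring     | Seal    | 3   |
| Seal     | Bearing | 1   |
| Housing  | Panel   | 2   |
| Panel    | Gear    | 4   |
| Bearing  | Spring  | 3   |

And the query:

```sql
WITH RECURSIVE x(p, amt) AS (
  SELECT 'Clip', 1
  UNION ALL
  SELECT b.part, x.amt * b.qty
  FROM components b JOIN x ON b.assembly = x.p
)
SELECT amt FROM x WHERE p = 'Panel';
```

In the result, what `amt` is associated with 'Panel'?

6

Base: (Clip, amt=1).
Iteration 1: components of {Clip} -> Housing = 1*3 = 3, Ring = 1*1 = 1.
Iteration 2: components of {Housing,Ring} -> Panel = 3*2 = 6, Seal = 1*3 = 3.
Iteration 3: components of {Panel,Seal} -> Bearing = 3*1 = 3, Gear = 6*4 = 24.
Iteration 4: components of {Bearing,Gear} -> Spring = 3*3 = 9.
Iteration 5: no further components; recursion stops.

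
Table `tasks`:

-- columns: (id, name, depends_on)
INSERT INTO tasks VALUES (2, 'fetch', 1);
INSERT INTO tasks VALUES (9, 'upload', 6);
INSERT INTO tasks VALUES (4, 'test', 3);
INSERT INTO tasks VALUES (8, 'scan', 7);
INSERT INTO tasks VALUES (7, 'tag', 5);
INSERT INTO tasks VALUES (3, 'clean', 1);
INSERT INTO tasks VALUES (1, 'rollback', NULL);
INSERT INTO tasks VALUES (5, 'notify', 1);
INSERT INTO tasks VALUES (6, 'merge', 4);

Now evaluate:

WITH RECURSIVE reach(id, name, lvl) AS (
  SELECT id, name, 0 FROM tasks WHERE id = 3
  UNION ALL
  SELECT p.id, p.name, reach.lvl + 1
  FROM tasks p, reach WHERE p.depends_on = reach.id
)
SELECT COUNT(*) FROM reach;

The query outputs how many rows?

4

Base: id=3 (clean) at lvl 0.
Iteration 1: rows with depends_on in {3} -> test (id 4, lvl 1).
Iteration 2: rows with depends_on in {4} -> merge (id 6, lvl 2).
Iteration 3: rows with depends_on in {6} -> upload (id 9, lvl 3).
Iteration 4: no rows with depends_on in {9}; recursion stops.
Total rows emitted: 4.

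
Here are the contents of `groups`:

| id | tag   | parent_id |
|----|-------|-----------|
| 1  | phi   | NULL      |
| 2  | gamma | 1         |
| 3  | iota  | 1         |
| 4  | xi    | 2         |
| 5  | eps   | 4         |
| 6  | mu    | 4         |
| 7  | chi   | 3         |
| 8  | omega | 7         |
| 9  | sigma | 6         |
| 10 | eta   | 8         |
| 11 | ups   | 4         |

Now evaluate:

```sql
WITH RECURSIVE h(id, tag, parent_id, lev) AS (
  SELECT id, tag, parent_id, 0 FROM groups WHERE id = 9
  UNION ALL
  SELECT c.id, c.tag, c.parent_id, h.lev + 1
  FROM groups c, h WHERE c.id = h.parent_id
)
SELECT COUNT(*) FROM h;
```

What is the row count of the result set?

5

Base: id=9 (sigma), parent_id=6, lev 0.
Iteration 1: join on id=6 -> mu (id 6, parent_id=4, lev 1).
Iteration 2: join on id=4 -> xi (id 4, parent_id=2, lev 2).
Iteration 3: join on id=2 -> gamma (id 2, parent_id=1, lev 3).
Iteration 4: join on id=1 -> phi (id 1, parent_id=NULL, lev 4).
Iteration 5: parent_id is NULL; no match; recursion stops.
Total rows emitted: 5.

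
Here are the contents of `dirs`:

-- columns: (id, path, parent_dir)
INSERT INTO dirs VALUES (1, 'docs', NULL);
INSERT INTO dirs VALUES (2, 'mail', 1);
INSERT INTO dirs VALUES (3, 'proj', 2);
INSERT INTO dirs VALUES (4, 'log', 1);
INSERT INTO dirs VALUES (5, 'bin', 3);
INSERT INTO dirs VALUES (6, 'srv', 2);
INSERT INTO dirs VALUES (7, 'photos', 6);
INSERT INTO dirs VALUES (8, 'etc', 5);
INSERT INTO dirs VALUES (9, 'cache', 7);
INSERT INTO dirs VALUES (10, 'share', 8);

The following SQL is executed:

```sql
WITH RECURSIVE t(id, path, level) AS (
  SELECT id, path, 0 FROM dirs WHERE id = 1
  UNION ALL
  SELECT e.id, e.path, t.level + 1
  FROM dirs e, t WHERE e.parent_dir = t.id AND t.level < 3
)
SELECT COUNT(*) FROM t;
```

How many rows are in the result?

7

Base: id=1 (docs) at level 0.
Iteration 1: rows with parent_dir in {1} -> mail (id 2, level 1), log (id 4, level 1).
Iteration 2: rows with parent_dir in {2,4} -> proj (id 3, level 2), srv (id 6, level 2).
Iteration 3: rows with parent_dir in {3,6} -> bin (id 5, level 3), photos (id 7, level 3).
Iteration 4: level < 3 fails for all current rows; recursion stops.
Total rows emitted: 7.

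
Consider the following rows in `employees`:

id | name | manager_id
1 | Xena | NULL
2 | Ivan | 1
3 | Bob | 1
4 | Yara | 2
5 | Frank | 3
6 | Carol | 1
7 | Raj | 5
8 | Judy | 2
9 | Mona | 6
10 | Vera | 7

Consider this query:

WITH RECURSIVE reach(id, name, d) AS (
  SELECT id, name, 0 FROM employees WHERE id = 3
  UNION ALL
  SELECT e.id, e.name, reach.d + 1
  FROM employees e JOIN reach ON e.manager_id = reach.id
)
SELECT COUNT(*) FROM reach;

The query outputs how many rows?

4

Base: id=3 (Bob) at d 0.
Iteration 1: rows with manager_id in {3} -> Frank (id 5, d 1).
Iteration 2: rows with manager_id in {5} -> Raj (id 7, d 2).
Iteration 3: rows with manager_id in {7} -> Vera (id 10, d 3).
Iteration 4: no rows with manager_id in {10}; recursion stops.
Total rows emitted: 4.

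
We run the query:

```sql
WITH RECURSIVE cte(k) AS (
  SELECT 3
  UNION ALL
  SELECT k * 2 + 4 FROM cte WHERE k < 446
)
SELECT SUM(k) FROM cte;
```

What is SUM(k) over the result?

Base: k=3.
Iteration 1: 3 < 446 holds -> k = 3 * 2 + 4 = 10.
Iteration 2: 10 < 446 holds -> k = 10 * 2 + 4 = 24.
Iteration 3: 24 < 446 holds -> k = 24 * 2 + 4 = 52.
Iteration 4: 52 < 446 holds -> k = 52 * 2 + 4 = 108.
Iteration 5: 108 < 446 holds -> k = 108 * 2 + 4 = 220.
Iteration 6: 220 < 446 holds -> k = 220 * 2 + 4 = 444.
Iteration 7: 444 < 446 holds -> k = 444 * 2 + 4 = 892.
Iteration 8: 892 < 446 fails; recursion stops.
SUM(k) = 3 + 10 + 24 + 52 + 108 + 220 + 444 + 892 = 1753.

1753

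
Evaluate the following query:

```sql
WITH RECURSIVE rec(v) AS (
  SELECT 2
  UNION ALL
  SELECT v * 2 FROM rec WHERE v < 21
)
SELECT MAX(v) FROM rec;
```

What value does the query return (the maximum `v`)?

32

Base: v=2.
Iteration 1: 2 < 21 holds -> v = 2 * 2 = 4.
Iteration 2: 4 < 21 holds -> v = 4 * 2 = 8.
Iteration 3: 8 < 21 holds -> v = 8 * 2 = 16.
Iteration 4: 16 < 21 holds -> v = 16 * 2 = 32.
Iteration 5: 32 < 21 fails; recursion stops.
v values: 2, 4, 8, 16, 32; the maximum is 32.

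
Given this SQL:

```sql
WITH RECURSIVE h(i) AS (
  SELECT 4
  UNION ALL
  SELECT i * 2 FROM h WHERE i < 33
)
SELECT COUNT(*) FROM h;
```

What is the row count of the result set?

5

Base: i=4.
Iteration 1: 4 < 33 holds -> i = 4 * 2 = 8.
Iteration 2: 8 < 33 holds -> i = 8 * 2 = 16.
Iteration 3: 16 < 33 holds -> i = 16 * 2 = 32.
Iteration 4: 32 < 33 holds -> i = 32 * 2 = 64.
Iteration 5: 64 < 33 fails; recursion stops.
Total rows emitted: 5.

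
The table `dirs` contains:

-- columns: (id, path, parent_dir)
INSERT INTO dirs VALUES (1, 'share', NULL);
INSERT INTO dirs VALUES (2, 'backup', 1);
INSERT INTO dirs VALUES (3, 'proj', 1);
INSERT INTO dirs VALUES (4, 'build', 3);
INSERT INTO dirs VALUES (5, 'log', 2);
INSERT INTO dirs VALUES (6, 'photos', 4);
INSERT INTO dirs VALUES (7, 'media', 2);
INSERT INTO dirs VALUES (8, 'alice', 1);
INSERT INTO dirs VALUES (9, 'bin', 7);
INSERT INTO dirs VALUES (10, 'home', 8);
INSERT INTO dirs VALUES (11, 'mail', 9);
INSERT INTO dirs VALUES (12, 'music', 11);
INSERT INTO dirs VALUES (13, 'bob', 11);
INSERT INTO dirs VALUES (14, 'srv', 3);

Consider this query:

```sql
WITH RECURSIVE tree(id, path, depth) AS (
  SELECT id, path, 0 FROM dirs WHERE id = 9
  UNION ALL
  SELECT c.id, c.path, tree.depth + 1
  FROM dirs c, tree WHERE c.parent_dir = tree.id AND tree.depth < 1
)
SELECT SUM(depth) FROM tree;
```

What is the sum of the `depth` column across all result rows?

1

Base: id=9 (bin) at depth 0.
Iteration 1: rows with parent_dir in {9} -> mail (id 11, depth 1).
Iteration 2: depth < 1 fails for all current rows; recursion stops.
SUM(depth) = 0 + 1 = 1.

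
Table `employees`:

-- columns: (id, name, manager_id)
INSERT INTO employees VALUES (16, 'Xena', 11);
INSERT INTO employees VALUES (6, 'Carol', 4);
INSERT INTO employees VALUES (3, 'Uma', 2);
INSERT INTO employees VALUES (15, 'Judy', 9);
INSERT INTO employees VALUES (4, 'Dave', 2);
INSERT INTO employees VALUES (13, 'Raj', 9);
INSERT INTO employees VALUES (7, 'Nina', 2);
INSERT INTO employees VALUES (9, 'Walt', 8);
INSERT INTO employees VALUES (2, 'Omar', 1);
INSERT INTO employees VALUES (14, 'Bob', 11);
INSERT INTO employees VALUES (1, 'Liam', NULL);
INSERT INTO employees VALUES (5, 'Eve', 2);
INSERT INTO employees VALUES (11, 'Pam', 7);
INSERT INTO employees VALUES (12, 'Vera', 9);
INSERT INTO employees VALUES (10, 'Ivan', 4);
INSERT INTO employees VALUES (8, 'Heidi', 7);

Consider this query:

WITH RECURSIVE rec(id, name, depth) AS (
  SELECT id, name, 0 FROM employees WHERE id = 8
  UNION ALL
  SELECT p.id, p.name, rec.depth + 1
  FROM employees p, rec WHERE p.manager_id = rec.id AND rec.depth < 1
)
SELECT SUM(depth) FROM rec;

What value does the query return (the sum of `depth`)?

Base: id=8 (Heidi) at depth 0.
Iteration 1: rows with manager_id in {8} -> Walt (id 9, depth 1).
Iteration 2: depth < 1 fails for all current rows; recursion stops.
SUM(depth) = 0 + 1 = 1.

1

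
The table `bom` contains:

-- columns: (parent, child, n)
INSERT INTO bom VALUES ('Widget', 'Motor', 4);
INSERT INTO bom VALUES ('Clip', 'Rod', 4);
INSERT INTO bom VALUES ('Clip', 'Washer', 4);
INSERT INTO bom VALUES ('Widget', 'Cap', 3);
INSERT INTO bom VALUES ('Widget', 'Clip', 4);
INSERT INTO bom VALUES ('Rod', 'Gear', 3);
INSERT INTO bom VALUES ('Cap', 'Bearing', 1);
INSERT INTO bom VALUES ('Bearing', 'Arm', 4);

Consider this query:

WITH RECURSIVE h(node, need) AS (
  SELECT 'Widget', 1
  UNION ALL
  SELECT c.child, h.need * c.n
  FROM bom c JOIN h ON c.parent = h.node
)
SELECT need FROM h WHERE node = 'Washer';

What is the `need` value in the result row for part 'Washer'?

Base: (Widget, need=1).
Iteration 1: components of {Widget} -> Cap = 1*3 = 3, Clip = 1*4 = 4, Motor = 1*4 = 4.
Iteration 2: components of {Cap,Clip,Motor} -> Bearing = 3*1 = 3, Rod = 4*4 = 16, Washer = 4*4 = 16.
Iteration 3: components of {Bearing,Rod,Washer} -> Arm = 3*4 = 12, Gear = 16*3 = 48.
Iteration 4: no further components; recursion stops.

16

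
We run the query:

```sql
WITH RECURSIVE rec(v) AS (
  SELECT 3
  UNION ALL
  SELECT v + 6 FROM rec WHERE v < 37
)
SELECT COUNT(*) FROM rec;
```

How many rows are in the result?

7

Base: v=3.
Iteration 1: 3 < 37 holds -> v = 3 + 6 = 9.
Iteration 2: 9 < 37 holds -> v = 9 + 6 = 15.
Iteration 3: 15 < 37 holds -> v = 15 + 6 = 21.
Iteration 4: 21 < 37 holds -> v = 21 + 6 = 27.
Iteration 5: 27 < 37 holds -> v = 27 + 6 = 33.
Iteration 6: 33 < 37 holds -> v = 33 + 6 = 39.
Iteration 7: 39 < 37 fails; recursion stops.
Total rows emitted: 7.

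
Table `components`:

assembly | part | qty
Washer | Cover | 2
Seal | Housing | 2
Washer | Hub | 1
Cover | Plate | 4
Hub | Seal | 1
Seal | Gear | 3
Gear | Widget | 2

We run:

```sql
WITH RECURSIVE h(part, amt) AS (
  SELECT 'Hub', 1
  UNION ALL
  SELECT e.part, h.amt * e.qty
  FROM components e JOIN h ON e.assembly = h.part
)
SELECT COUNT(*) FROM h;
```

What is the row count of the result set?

5

Base: (Hub, amt=1).
Iteration 1: components of {Hub} -> Seal = 1*1 = 1.
Iteration 2: components of {Seal} -> Gear = 1*3 = 3, Housing = 1*2 = 2.
Iteration 3: components of {Gear,Housing} -> Widget = 3*2 = 6.
Iteration 4: no further components; recursion stops.
Total rows emitted: 5.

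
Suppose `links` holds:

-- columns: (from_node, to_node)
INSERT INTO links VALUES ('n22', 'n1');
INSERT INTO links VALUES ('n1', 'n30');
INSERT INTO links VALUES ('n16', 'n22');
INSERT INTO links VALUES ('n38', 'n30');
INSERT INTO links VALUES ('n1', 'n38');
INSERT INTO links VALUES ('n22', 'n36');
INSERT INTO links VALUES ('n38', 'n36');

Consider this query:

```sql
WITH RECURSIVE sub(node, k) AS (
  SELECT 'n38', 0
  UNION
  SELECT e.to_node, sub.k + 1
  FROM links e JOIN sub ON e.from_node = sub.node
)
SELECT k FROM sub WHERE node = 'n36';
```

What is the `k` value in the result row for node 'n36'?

1

Base: (n38, k=0).
Iteration 1: edges from {n38} -> (n30, k=1), (n36, k=1).
Iteration 2: no outgoing edges from {n30,n36}; recursion stops.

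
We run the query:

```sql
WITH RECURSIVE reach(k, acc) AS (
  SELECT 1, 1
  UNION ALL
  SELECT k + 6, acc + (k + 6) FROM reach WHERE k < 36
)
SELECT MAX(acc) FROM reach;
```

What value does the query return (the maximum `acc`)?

133

Base: k=1, acc=1.
Iteration 1: 1 < 36 holds -> k = 1 + 6 = 7, acc = 1 + 7 = 8.
Iteration 2: 7 < 36 holds -> k = 7 + 6 = 13, acc = 8 + 13 = 21.
Iteration 3: 13 < 36 holds -> k = 13 + 6 = 19, acc = 21 + 19 = 40.
Iteration 4: 19 < 36 holds -> k = 19 + 6 = 25, acc = 40 + 25 = 65.
Iteration 5: 25 < 36 holds -> k = 25 + 6 = 31, acc = 65 + 31 = 96.
Iteration 6: 31 < 36 holds -> k = 31 + 6 = 37, acc = 96 + 37 = 133.
Iteration 7: 37 < 36 fails; recursion stops.
acc values: 1, 8, 21, 40, 65, 96, 133; the maximum is 133.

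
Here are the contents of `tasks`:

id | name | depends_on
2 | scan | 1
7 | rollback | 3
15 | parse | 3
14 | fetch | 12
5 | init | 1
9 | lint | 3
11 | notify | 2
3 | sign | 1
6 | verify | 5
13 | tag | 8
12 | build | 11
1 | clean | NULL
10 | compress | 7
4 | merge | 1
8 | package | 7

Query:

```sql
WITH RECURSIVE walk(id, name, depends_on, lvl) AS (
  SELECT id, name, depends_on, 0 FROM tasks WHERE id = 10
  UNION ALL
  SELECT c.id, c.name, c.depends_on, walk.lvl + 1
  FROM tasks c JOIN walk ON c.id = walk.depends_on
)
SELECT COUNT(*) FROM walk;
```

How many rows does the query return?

Base: id=10 (compress), depends_on=7, lvl 0.
Iteration 1: join on id=7 -> rollback (id 7, depends_on=3, lvl 1).
Iteration 2: join on id=3 -> sign (id 3, depends_on=1, lvl 2).
Iteration 3: join on id=1 -> clean (id 1, depends_on=NULL, lvl 3).
Iteration 4: depends_on is NULL; no match; recursion stops.
Total rows emitted: 4.

4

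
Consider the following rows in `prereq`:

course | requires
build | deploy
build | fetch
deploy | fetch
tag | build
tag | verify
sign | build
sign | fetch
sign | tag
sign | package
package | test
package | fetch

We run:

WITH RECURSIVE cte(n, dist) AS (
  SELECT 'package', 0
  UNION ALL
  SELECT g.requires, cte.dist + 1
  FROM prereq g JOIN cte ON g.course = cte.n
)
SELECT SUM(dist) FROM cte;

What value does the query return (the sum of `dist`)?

Base: (package, dist=0).
Iteration 1: edges from {package} -> (fetch, dist=1), (test, dist=1).
Iteration 2: no outgoing edges from {fetch,test}; recursion stops.
SUM(dist) = 0 + 1 + 1 = 2.

2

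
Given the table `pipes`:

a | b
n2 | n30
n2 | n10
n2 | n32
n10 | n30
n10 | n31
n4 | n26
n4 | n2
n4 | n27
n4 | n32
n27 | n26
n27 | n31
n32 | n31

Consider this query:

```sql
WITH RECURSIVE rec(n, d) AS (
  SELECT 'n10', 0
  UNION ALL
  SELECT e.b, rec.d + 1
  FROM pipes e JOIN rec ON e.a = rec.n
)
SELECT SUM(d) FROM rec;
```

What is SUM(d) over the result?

Base: (n10, d=0).
Iteration 1: edges from {n10} -> (n30, d=1), (n31, d=1).
Iteration 2: no outgoing edges from {n30,n31}; recursion stops.
SUM(d) = 0 + 1 + 1 = 2.

2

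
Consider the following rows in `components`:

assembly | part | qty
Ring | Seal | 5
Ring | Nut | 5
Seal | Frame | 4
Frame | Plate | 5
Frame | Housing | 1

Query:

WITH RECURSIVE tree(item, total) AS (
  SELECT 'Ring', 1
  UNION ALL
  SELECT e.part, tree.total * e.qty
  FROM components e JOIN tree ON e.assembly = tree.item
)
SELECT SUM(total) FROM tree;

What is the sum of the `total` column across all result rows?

Base: (Ring, total=1).
Iteration 1: components of {Ring} -> Nut = 1*5 = 5, Seal = 1*5 = 5.
Iteration 2: components of {Nut,Seal} -> Frame = 5*4 = 20.
Iteration 3: components of {Frame} -> Housing = 20*1 = 20, Plate = 20*5 = 100.
Iteration 4: no further components; recursion stops.
SUM(total) = 1 + 5 + 5 + 20 + 100 + 20 = 151.

151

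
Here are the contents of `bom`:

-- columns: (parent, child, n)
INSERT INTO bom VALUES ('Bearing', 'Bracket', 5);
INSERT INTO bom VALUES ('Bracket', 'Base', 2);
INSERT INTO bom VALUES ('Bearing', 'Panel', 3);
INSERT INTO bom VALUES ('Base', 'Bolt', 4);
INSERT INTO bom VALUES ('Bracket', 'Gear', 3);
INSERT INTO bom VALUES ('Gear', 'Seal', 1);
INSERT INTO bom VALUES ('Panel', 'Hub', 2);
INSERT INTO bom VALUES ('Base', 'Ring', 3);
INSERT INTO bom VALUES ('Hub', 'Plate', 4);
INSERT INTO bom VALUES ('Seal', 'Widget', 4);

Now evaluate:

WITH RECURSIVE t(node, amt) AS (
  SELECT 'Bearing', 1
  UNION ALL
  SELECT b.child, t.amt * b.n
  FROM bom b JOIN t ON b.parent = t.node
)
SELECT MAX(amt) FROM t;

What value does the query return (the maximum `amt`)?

Base: (Bearing, amt=1).
Iteration 1: components of {Bearing} -> Bracket = 1*5 = 5, Panel = 1*3 = 3.
Iteration 2: components of {Bracket,Panel} -> Base = 5*2 = 10, Gear = 5*3 = 15, Hub = 3*2 = 6.
Iteration 3: components of {Base,Gear,Hub} -> Bolt = 10*4 = 40, Plate = 6*4 = 24, Ring = 10*3 = 30, Seal = 15*1 = 15.
Iteration 4: components of {Bolt,Plate,Ring,Seal} -> Widget = 15*4 = 60.
Iteration 5: no further components; recursion stops.
amt values: 1, 5, 3, 10, 15, 6, 40, 30, 15, 24, 60; the maximum is 60.

60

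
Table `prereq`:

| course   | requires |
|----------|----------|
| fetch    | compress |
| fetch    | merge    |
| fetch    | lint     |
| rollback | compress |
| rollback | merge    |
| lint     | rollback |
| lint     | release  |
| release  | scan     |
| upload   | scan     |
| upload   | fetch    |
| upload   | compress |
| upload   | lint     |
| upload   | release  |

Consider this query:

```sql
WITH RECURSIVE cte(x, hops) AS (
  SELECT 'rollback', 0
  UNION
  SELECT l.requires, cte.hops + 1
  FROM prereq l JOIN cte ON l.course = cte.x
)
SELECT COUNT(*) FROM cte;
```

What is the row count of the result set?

3

Base: (rollback, hops=0).
Iteration 1: edges from {rollback} -> (compress, hops=1), (merge, hops=1).
Iteration 2: no outgoing edges from {compress,merge}; recursion stops.
Total rows emitted: 3.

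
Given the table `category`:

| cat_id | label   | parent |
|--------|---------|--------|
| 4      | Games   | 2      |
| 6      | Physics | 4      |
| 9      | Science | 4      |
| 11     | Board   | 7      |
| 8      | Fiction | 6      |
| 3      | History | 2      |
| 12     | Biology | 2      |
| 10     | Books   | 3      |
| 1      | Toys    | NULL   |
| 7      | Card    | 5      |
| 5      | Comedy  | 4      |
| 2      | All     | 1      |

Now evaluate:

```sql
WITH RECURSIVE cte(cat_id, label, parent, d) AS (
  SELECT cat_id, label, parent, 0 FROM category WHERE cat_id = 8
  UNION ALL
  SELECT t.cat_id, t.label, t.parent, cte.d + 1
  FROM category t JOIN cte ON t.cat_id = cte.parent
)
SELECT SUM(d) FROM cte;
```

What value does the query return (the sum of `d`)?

10

Base: cat_id=8 (Fiction), parent=6, d 0.
Iteration 1: join on cat_id=6 -> Physics (id 6, parent=4, d 1).
Iteration 2: join on cat_id=4 -> Games (id 4, parent=2, d 2).
Iteration 3: join on cat_id=2 -> All (id 2, parent=1, d 3).
Iteration 4: join on cat_id=1 -> Toys (id 1, parent=NULL, d 4).
Iteration 5: parent is NULL; no match; recursion stops.
SUM(d) = 0 + 1 + 2 + 3 + 4 = 10.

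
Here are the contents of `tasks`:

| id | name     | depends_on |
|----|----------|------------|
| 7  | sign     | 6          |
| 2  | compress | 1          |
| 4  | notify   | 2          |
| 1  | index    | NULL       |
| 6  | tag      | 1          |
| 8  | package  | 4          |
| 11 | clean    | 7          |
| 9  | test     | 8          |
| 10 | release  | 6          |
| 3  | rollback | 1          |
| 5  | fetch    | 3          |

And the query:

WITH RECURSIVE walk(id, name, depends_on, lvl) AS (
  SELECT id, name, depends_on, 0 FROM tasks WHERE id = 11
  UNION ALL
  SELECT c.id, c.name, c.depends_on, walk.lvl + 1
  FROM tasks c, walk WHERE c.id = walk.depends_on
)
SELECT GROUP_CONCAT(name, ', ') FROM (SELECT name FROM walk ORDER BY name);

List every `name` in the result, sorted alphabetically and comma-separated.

clean, index, sign, tag

Base: id=11 (clean), depends_on=7, lvl 0.
Iteration 1: join on id=7 -> sign (id 7, depends_on=6, lvl 1).
Iteration 2: join on id=6 -> tag (id 6, depends_on=1, lvl 2).
Iteration 3: join on id=1 -> index (id 1, depends_on=NULL, lvl 3).
Iteration 4: depends_on is NULL; no match; recursion stops.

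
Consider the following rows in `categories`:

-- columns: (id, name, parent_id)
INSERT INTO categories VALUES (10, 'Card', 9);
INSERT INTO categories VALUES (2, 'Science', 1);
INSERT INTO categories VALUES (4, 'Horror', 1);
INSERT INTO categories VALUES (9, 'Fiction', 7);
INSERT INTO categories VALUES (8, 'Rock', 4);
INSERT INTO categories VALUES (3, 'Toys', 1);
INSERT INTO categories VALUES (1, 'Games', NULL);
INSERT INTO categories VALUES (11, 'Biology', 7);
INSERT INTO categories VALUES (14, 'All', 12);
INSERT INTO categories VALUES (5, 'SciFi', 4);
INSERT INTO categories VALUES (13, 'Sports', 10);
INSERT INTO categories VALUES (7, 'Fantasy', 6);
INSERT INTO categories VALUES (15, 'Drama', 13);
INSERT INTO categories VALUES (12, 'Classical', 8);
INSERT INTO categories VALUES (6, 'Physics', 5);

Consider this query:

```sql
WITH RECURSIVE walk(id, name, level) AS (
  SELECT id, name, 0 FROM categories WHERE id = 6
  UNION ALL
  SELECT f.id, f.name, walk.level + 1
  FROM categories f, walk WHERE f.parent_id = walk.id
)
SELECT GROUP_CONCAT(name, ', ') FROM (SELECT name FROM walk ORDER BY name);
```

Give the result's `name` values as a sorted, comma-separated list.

Biology, Card, Drama, Fantasy, Fiction, Physics, Sports

Base: id=6 (Physics) at level 0.
Iteration 1: rows with parent_id in {6} -> Fantasy (id 7, level 1).
Iteration 2: rows with parent_id in {7} -> Fiction (id 9, level 2), Biology (id 11, level 2).
Iteration 3: rows with parent_id in {9,11} -> Card (id 10, level 3).
Iteration 4: rows with parent_id in {10} -> Sports (id 13, level 4).
Iteration 5: rows with parent_id in {13} -> Drama (id 15, level 5).
Iteration 6: no rows with parent_id in {15}; recursion stops.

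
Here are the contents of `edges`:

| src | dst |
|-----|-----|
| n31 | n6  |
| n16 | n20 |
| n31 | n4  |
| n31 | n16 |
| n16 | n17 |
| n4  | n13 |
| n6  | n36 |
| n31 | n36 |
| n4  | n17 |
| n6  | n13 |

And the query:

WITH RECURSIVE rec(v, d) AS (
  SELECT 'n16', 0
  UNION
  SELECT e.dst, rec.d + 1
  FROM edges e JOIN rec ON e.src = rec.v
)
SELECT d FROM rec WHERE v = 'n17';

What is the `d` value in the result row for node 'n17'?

1

Base: (n16, d=0).
Iteration 1: edges from {n16} -> (n17, d=1), (n20, d=1).
Iteration 2: no outgoing edges from {n17,n20}; recursion stops.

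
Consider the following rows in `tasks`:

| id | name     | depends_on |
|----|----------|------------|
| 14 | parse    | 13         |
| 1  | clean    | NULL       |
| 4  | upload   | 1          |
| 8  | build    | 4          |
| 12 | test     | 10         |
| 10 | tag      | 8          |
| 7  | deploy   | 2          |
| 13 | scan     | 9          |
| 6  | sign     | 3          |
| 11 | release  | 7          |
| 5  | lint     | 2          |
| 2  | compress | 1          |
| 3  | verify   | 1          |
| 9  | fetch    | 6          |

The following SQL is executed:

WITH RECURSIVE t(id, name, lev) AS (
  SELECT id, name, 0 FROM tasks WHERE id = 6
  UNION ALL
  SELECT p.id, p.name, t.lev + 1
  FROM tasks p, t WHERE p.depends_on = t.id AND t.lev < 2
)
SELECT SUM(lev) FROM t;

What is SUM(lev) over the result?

Base: id=6 (sign) at lev 0.
Iteration 1: rows with depends_on in {6} -> fetch (id 9, lev 1).
Iteration 2: rows with depends_on in {9} -> scan (id 13, lev 2).
Iteration 3: lev < 2 fails for all current rows; recursion stops.
SUM(lev) = 0 + 1 + 2 = 3.

3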